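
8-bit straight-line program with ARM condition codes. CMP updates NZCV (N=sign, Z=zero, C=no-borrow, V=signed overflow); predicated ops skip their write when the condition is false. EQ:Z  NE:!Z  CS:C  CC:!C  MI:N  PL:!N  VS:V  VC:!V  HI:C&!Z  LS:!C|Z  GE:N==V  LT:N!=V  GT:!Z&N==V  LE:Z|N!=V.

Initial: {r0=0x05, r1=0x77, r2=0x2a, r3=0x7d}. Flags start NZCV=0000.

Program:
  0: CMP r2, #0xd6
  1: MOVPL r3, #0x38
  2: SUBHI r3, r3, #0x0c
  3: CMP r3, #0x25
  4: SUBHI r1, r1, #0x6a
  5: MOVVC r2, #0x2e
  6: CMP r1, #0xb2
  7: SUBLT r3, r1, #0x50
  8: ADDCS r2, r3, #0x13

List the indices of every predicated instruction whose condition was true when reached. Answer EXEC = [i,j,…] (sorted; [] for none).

0: ✓ CMP  NZCV=0000
1: ✓ MOVPL  r3←0x38
2: · SUBHI
3: ✓ CMP  NZCV=0010
4: ✓ SUBHI  r1←0x0d
5: ✓ MOVVC  r2←0x2e
6: ✓ CMP  NZCV=0000
7: · SUBLT
8: · ADDCS

EXEC = [1,4,5]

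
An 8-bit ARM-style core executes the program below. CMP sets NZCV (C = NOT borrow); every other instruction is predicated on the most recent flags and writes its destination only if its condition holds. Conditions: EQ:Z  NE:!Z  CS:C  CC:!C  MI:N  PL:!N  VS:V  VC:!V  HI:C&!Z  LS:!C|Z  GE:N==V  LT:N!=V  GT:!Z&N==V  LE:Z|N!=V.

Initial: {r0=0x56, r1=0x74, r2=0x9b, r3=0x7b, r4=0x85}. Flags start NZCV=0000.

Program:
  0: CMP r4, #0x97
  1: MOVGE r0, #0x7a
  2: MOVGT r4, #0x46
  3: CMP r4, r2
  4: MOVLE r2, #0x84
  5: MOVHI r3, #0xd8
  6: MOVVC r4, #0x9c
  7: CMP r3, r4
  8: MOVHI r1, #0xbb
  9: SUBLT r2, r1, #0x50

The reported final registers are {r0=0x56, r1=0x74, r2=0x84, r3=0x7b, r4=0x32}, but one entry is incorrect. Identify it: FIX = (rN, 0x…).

FIX = (r4, 0x9c)

[0] flags=1000 → (cmp)
[1] flags=1000 GE?F → skip
[2] flags=1000 GT?F → skip
[3] flags=1000 → (cmp)
[4] flags=1000 LE?T → r2=0x84
[5] flags=1000 HI?F → skip
[6] flags=1000 VC?T → r4=0x9c
[7] flags=1001 → (cmp)
[8] flags=1001 HI?F → skip
[9] flags=1001 LT?F → skip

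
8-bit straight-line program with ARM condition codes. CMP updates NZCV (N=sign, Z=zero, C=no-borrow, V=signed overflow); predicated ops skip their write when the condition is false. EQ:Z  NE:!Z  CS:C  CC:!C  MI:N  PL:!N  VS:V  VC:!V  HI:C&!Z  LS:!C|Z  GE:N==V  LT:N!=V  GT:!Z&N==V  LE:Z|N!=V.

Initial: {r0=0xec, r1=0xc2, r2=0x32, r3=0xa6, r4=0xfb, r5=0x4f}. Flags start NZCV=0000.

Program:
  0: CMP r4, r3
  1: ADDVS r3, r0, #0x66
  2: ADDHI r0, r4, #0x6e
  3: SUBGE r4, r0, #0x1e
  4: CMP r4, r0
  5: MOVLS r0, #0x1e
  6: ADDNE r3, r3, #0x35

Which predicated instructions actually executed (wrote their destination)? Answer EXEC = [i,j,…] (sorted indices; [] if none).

EXEC = [2,3,5,6]

0: ✓ CMP  NZCV=0010
1: · ADDVS
2: ✓ ADDHI  r0←0x69
3: ✓ SUBGE  r4←0x4b
4: ✓ CMP  NZCV=1000
5: ✓ MOVLS  r0←0x1e
6: ✓ ADDNE  r3←0xdb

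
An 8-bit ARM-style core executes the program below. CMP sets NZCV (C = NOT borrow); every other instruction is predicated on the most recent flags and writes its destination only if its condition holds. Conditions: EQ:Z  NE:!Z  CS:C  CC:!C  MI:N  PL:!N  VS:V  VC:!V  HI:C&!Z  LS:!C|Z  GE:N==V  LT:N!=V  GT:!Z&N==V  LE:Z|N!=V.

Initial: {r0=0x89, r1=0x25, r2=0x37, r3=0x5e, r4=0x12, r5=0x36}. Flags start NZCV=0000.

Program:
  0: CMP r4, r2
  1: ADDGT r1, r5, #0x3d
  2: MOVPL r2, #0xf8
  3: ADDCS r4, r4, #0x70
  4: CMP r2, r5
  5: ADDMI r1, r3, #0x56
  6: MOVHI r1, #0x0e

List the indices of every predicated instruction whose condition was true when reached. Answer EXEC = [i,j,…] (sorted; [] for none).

[0] flags=1000 → (cmp)
[1] flags=1000 GT?F → skip
[2] flags=1000 PL?F → skip
[3] flags=1000 CS?F → skip
[4] flags=0010 → (cmp)
[5] flags=0010 MI?F → skip
[6] flags=0010 HI?T → r1=0x0e

EXEC = [6]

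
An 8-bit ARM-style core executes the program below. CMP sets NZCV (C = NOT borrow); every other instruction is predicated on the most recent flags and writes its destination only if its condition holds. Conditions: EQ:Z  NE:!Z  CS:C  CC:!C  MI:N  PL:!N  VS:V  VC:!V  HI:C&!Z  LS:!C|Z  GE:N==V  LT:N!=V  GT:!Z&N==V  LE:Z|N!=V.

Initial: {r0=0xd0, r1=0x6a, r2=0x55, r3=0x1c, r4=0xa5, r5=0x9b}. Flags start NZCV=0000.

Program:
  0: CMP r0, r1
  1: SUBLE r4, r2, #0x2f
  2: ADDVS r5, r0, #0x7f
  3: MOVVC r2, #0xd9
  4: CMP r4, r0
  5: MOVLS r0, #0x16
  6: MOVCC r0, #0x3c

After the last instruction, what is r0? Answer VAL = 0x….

0: ✓ CMP  NZCV=0011
1: ✓ SUBLE  r4←0x26
2: ✓ ADDVS  r5←0x4f
3: · MOVVC
4: ✓ CMP  NZCV=0000
5: ✓ MOVLS  r0←0x16
6: ✓ MOVCC  r0←0x3c

VAL = 0x3c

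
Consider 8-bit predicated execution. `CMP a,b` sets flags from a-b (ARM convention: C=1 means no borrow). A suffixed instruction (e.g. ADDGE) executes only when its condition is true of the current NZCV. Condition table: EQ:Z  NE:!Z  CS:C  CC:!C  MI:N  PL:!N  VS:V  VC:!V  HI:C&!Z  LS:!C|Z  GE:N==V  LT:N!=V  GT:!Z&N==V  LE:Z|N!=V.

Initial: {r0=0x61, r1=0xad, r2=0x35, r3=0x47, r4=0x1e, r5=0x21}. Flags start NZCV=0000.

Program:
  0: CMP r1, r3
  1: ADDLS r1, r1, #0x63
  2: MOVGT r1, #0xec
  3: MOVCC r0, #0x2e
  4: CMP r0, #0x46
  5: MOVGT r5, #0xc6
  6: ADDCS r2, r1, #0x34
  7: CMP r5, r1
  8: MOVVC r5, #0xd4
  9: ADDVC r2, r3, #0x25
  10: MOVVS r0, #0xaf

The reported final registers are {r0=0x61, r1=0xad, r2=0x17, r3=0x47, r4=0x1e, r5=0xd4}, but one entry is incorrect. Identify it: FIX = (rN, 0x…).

[0] flags=0011 → (cmp)
[1] flags=0011 LS?F → skip
[2] flags=0011 GT?F → skip
[3] flags=0011 CC?F → skip
[4] flags=0010 → (cmp)
[5] flags=0010 GT?T → r5=0xc6
[6] flags=0010 CS?T → r2=0xe1
[7] flags=0010 → (cmp)
[8] flags=0010 VC?T → r5=0xd4
[9] flags=0010 VC?T → r2=0x6c
[10] flags=0010 VS?F → skip

FIX = (r2, 0x6c)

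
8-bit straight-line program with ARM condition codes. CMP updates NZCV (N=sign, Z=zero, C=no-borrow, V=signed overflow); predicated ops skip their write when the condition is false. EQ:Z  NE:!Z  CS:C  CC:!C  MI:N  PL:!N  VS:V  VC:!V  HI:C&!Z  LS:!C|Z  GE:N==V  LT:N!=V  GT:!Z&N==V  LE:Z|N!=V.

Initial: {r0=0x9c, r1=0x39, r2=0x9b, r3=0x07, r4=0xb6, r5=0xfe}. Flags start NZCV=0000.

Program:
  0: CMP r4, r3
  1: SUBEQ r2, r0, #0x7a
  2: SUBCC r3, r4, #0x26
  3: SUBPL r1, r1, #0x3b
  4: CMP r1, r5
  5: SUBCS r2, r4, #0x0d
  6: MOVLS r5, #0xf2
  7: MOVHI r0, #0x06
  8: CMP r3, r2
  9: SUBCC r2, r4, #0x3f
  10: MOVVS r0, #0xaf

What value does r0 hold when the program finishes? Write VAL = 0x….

[0] flags=1010 → (cmp)
[1] flags=1010 EQ?F → skip
[2] flags=1010 CC?F → skip
[3] flags=1010 PL?F → skip
[4] flags=0000 → (cmp)
[5] flags=0000 CS?F → skip
[6] flags=0000 LS?T → r5=0xf2
[7] flags=0000 HI?F → skip
[8] flags=0000 → (cmp)
[9] flags=0000 CC?T → r2=0x77
[10] flags=0000 VS?F → skip

VAL = 0x9c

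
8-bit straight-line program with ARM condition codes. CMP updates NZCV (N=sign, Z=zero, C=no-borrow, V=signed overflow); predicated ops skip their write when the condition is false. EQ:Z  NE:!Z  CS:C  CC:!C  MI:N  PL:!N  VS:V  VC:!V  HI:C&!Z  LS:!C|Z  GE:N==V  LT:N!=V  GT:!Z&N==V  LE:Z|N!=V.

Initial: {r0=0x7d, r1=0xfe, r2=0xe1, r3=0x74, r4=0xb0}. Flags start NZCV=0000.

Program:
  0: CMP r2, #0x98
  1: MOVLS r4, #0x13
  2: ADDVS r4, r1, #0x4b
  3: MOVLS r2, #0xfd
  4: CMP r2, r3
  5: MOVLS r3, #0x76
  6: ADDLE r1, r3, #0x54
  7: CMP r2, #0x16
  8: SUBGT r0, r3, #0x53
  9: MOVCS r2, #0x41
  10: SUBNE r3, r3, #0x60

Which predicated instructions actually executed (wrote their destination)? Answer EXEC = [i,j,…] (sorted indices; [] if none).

0: ✓ CMP  NZCV=0010
1: · MOVLS
2: · ADDVS
3: · MOVLS
4: ✓ CMP  NZCV=0011
5: · MOVLS
6: ✓ ADDLE  r1←0xc8
7: ✓ CMP  NZCV=1010
8: · SUBGT
9: ✓ MOVCS  r2←0x41
10: ✓ SUBNE  r3←0x14

EXEC = [6,9,10]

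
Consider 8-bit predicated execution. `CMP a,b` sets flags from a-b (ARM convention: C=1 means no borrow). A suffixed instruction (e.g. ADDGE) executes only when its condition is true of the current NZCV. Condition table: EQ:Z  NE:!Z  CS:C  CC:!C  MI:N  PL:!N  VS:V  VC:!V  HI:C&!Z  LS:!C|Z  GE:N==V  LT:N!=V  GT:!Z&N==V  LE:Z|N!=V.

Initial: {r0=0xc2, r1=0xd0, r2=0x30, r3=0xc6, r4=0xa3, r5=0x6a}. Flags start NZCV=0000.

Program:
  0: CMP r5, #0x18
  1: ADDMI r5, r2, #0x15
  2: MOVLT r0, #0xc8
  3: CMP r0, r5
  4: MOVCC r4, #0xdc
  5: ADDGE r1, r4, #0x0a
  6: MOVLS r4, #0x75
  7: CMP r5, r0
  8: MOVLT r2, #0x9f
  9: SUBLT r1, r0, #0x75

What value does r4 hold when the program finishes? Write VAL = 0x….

VAL = 0xa3

0: ✓ CMP  NZCV=0010
1: · ADDMI
2: · MOVLT
3: ✓ CMP  NZCV=0011
4: · MOVCC
5: · ADDGE
6: · MOVLS
7: ✓ CMP  NZCV=1001
8: · MOVLT
9: · SUBLT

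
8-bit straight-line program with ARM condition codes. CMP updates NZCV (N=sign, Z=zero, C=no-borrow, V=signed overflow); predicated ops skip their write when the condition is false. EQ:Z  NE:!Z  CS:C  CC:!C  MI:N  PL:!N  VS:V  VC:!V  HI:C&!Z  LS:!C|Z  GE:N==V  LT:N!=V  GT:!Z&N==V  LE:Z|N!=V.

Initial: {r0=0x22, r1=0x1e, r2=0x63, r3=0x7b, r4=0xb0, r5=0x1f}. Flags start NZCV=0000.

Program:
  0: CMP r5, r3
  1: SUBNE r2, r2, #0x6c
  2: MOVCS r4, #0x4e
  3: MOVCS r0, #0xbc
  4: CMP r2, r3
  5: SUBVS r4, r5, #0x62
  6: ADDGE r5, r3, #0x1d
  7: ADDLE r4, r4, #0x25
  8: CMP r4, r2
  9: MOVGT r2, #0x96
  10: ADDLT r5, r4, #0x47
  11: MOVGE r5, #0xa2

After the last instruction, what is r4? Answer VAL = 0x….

VAL = 0xe2

[0] flags=1000 → (cmp)
[1] flags=1000 NE?T → r2=0xf7
[2] flags=1000 CS?F → skip
[3] flags=1000 CS?F → skip
[4] flags=0011 → (cmp)
[5] flags=0011 VS?T → r4=0xbd
[6] flags=0011 GE?F → skip
[7] flags=0011 LE?T → r4=0xe2
[8] flags=1000 → (cmp)
[9] flags=1000 GT?F → skip
[10] flags=1000 LT?T → r5=0x29
[11] flags=1000 GE?F → skip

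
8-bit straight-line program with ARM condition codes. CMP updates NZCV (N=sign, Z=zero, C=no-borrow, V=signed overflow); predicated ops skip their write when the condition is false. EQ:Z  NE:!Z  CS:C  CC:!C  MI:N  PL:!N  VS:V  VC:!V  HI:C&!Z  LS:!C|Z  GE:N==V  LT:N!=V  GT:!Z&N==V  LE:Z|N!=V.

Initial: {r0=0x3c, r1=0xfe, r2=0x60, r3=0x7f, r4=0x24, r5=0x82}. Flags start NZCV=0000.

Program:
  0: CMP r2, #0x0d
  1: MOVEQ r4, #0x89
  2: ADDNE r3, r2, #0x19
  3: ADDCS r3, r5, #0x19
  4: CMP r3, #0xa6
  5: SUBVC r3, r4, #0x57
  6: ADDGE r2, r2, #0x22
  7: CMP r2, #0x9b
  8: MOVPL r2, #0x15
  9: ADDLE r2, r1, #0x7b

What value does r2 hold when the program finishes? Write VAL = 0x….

0: ✓ CMP  NZCV=0010
1: · MOVEQ
2: ✓ ADDNE  r3←0x79
3: ✓ ADDCS  r3←0x9b
4: ✓ CMP  NZCV=1000
5: ✓ SUBVC  r3←0xcd
6: · ADDGE
7: ✓ CMP  NZCV=1001
8: · MOVPL
9: · ADDLE

VAL = 0x60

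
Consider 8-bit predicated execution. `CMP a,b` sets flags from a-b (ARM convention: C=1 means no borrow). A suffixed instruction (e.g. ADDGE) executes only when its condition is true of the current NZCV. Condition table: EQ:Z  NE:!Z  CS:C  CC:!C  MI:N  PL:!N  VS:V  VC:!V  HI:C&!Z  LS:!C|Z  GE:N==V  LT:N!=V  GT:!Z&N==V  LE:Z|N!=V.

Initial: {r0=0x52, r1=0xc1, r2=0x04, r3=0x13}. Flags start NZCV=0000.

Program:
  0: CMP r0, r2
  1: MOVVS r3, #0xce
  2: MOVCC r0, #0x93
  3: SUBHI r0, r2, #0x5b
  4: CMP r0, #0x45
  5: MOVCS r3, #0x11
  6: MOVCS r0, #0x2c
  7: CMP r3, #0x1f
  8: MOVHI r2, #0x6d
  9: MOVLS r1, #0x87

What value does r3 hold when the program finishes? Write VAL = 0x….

[0] flags=0010 → (cmp)
[1] flags=0010 VS?F → skip
[2] flags=0010 CC?F → skip
[3] flags=0010 HI?T → r0=0xa9
[4] flags=0011 → (cmp)
[5] flags=0011 CS?T → r3=0x11
[6] flags=0011 CS?T → r0=0x2c
[7] flags=1000 → (cmp)
[8] flags=1000 HI?F → skip
[9] flags=1000 LS?T → r1=0x87

VAL = 0x11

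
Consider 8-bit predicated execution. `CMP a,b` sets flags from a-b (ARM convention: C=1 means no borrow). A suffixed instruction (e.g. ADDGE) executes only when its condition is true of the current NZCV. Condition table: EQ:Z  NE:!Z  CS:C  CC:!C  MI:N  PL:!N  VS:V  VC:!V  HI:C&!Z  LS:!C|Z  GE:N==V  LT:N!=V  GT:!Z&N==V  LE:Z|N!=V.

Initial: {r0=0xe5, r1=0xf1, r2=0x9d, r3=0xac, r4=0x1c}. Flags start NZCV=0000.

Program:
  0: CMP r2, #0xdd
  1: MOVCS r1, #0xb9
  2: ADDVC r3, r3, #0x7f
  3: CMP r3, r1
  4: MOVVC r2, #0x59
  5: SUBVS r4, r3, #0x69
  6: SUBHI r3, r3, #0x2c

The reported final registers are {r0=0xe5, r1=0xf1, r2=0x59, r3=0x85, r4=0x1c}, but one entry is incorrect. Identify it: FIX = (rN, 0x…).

0: ✓ CMP  NZCV=1000
1: · MOVCS
2: ✓ ADDVC  r3←0x2b
3: ✓ CMP  NZCV=0000
4: ✓ MOVVC  r2←0x59
5: · SUBVS
6: · SUBHI

FIX = (r3, 0x2b)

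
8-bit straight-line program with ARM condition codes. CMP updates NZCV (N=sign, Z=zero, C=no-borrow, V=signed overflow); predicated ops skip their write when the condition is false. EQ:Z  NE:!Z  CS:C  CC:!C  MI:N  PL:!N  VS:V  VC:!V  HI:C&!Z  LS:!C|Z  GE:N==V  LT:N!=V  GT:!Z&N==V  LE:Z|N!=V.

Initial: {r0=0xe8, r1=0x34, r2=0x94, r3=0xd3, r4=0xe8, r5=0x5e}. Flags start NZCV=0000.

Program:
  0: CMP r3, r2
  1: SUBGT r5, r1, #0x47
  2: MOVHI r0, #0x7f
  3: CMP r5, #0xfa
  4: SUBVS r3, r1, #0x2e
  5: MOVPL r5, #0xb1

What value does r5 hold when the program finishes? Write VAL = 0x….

0: ✓ CMP  NZCV=0010
1: ✓ SUBGT  r5←0xed
2: ✓ MOVHI  r0←0x7f
3: ✓ CMP  NZCV=1000
4: · SUBVS
5: · MOVPL

VAL = 0xed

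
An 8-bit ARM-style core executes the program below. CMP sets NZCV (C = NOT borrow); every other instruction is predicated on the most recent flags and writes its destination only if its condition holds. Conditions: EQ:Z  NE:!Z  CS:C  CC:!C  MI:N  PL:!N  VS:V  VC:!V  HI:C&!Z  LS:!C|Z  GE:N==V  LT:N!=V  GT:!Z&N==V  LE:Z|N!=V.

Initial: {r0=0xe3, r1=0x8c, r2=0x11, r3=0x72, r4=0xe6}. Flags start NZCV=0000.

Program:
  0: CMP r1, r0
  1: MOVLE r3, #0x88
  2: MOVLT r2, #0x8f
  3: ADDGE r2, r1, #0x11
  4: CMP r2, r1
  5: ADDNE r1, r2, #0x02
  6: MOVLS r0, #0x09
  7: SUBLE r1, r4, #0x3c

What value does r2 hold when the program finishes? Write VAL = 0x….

VAL = 0x8f

[0] flags=1000 → (cmp)
[1] flags=1000 LE?T → r3=0x88
[2] flags=1000 LT?T → r2=0x8f
[3] flags=1000 GE?F → skip
[4] flags=0010 → (cmp)
[5] flags=0010 NE?T → r1=0x91
[6] flags=0010 LS?F → skip
[7] flags=0010 LE?F → skip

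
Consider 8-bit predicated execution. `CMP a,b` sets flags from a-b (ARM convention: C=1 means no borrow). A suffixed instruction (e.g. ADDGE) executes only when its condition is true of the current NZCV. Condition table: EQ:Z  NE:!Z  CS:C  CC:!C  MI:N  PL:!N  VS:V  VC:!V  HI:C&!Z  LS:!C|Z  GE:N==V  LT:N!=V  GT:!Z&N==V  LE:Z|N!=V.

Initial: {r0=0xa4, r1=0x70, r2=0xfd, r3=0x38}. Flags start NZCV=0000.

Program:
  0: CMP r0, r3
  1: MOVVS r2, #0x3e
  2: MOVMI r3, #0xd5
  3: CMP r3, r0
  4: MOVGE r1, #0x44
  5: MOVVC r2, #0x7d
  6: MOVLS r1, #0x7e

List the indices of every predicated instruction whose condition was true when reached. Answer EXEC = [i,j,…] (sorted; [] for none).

[0] flags=0011 → (cmp)
[1] flags=0011 VS?T → r2=0x3e
[2] flags=0011 MI?F → skip
[3] flags=1001 → (cmp)
[4] flags=1001 GE?T → r1=0x44
[5] flags=1001 VC?F → skip
[6] flags=1001 LS?T → r1=0x7e

EXEC = [1,4,6]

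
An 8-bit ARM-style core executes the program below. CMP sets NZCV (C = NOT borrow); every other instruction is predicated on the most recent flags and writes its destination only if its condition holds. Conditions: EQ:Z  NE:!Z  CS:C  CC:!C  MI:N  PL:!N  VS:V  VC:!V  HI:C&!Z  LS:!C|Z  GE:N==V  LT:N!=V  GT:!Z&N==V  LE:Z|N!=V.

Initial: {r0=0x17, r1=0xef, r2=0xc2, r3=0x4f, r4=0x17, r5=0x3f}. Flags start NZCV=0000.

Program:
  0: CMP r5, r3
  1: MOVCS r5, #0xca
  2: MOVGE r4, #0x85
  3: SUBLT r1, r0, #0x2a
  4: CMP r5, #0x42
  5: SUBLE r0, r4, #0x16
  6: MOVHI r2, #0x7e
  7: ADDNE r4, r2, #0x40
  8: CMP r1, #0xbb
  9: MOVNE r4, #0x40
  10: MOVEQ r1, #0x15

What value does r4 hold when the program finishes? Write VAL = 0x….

[0] flags=1000 → (cmp)
[1] flags=1000 CS?F → skip
[2] flags=1000 GE?F → skip
[3] flags=1000 LT?T → r1=0xed
[4] flags=1000 → (cmp)
[5] flags=1000 LE?T → r0=0x01
[6] flags=1000 HI?F → skip
[7] flags=1000 NE?T → r4=0x02
[8] flags=0010 → (cmp)
[9] flags=0010 NE?T → r4=0x40
[10] flags=0010 EQ?F → skip

VAL = 0x40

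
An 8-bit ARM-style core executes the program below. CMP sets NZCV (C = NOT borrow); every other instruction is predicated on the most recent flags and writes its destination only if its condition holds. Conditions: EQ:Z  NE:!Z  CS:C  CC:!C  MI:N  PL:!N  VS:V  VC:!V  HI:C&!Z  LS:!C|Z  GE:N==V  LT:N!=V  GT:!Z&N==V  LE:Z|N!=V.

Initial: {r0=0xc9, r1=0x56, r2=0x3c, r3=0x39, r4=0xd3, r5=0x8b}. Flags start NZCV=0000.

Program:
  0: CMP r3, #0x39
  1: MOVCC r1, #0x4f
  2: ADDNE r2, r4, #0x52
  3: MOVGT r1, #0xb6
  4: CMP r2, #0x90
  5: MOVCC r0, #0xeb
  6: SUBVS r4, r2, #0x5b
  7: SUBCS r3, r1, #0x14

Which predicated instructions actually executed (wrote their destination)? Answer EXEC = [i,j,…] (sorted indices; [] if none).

[0] flags=0110 → (cmp)
[1] flags=0110 CC?F → skip
[2] flags=0110 NE?F → skip
[3] flags=0110 GT?F → skip
[4] flags=1001 → (cmp)
[5] flags=1001 CC?T → r0=0xeb
[6] flags=1001 VS?T → r4=0xe1
[7] flags=1001 CS?F → skip

EXEC = [5,6]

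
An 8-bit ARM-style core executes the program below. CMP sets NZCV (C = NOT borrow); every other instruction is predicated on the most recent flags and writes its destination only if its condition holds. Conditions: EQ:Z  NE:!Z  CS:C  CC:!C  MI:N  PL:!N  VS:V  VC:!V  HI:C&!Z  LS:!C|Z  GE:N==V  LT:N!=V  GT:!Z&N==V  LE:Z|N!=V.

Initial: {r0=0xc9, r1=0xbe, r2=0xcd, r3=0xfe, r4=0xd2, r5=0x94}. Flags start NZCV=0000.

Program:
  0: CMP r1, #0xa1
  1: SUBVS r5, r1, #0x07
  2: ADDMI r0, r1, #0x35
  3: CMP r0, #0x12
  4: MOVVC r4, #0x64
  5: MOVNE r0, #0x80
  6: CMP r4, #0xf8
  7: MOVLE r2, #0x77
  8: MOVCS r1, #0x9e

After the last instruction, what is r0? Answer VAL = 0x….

VAL = 0x80

0: ✓ CMP  NZCV=0010
1: · SUBVS
2: · ADDMI
3: ✓ CMP  NZCV=1010
4: ✓ MOVVC  r4←0x64
5: ✓ MOVNE  r0←0x80
6: ✓ CMP  NZCV=0000
7: · MOVLE
8: · MOVCS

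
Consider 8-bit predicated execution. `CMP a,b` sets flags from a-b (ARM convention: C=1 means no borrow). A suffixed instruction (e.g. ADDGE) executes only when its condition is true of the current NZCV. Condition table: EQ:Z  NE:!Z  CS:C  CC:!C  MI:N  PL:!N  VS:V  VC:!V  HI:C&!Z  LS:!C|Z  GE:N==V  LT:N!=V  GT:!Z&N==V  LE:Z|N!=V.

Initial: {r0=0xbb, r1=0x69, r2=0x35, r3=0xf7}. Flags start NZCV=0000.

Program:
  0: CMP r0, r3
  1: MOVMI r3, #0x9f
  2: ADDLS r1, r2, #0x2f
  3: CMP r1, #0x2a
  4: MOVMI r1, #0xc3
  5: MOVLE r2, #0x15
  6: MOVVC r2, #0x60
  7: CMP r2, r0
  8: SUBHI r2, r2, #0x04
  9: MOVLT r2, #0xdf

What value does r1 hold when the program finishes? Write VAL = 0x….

0: ✓ CMP  NZCV=1000
1: ✓ MOVMI  r3←0x9f
2: ✓ ADDLS  r1←0x64
3: ✓ CMP  NZCV=0010
4: · MOVMI
5: · MOVLE
6: ✓ MOVVC  r2←0x60
7: ✓ CMP  NZCV=1001
8: · SUBHI
9: · MOVLT

VAL = 0x64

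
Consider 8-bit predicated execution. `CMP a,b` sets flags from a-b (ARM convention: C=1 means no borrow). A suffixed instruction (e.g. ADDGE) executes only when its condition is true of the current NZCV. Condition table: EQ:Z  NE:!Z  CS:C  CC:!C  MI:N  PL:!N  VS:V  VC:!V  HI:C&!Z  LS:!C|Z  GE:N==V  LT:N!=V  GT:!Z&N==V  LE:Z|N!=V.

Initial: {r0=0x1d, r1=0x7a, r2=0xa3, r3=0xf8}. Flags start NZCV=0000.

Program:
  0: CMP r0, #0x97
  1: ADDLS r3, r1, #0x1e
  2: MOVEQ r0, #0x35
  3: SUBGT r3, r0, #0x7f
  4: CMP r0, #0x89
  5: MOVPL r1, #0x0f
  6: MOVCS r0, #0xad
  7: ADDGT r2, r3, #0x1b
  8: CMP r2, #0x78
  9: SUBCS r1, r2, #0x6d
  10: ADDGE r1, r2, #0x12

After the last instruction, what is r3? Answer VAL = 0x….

[0] flags=1001 → (cmp)
[1] flags=1001 LS?T → r3=0x98
[2] flags=1001 EQ?F → skip
[3] flags=1001 GT?T → r3=0x9e
[4] flags=1001 → (cmp)
[5] flags=1001 PL?F → skip
[6] flags=1001 CS?F → skip
[7] flags=1001 GT?T → r2=0xb9
[8] flags=0011 → (cmp)
[9] flags=0011 CS?T → r1=0x4c
[10] flags=0011 GE?F → skip

VAL = 0x9e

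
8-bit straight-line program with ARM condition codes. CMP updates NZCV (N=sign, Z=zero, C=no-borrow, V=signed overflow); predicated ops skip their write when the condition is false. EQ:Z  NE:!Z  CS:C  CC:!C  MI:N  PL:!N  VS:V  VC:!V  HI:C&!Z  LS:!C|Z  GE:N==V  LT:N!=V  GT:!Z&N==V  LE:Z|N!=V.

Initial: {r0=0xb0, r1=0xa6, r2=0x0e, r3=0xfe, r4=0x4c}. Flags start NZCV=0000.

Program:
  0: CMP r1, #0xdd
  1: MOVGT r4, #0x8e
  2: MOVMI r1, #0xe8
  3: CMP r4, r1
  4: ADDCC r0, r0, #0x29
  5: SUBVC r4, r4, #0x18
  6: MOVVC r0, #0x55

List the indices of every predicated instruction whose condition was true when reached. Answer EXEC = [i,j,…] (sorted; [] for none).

EXEC = [2,4,5,6]

0: ✓ CMP  NZCV=1000
1: · MOVGT
2: ✓ MOVMI  r1←0xe8
3: ✓ CMP  NZCV=0000
4: ✓ ADDCC  r0←0xd9
5: ✓ SUBVC  r4←0x34
6: ✓ MOVVC  r0←0x55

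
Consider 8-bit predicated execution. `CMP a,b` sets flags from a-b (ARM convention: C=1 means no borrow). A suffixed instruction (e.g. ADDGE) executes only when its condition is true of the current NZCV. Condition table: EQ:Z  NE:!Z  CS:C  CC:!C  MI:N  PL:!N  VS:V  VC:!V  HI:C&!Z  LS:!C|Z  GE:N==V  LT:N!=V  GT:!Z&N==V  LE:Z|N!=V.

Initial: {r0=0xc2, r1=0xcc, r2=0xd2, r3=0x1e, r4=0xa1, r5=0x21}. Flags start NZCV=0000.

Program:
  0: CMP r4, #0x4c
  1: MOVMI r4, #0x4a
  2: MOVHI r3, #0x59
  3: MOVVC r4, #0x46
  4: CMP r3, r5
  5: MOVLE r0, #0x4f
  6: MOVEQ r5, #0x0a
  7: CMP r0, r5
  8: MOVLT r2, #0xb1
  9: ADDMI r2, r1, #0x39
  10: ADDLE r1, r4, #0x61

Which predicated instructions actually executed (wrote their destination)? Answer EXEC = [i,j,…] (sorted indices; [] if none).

[0] flags=0011 → (cmp)
[1] flags=0011 MI?F → skip
[2] flags=0011 HI?T → r3=0x59
[3] flags=0011 VC?F → skip
[4] flags=0010 → (cmp)
[5] flags=0010 LE?F → skip
[6] flags=0010 EQ?F → skip
[7] flags=1010 → (cmp)
[8] flags=1010 LT?T → r2=0xb1
[9] flags=1010 MI?T → r2=0x05
[10] flags=1010 LE?T → r1=0x02

EXEC = [2,8,9,10]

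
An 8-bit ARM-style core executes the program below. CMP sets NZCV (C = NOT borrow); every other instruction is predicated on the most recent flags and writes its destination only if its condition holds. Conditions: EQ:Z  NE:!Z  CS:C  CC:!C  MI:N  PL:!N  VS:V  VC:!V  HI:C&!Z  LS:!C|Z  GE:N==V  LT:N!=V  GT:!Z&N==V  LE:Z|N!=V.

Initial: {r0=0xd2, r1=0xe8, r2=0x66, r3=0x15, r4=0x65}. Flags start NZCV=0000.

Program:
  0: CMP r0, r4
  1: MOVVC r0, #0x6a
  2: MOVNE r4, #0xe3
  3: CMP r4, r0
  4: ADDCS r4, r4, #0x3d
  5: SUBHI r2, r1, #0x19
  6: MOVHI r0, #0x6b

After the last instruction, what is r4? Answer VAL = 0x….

[0] flags=0011 → (cmp)
[1] flags=0011 VC?F → skip
[2] flags=0011 NE?T → r4=0xe3
[3] flags=0010 → (cmp)
[4] flags=0010 CS?T → r4=0x20
[5] flags=0010 HI?T → r2=0xcf
[6] flags=0010 HI?T → r0=0x6b

VAL = 0x20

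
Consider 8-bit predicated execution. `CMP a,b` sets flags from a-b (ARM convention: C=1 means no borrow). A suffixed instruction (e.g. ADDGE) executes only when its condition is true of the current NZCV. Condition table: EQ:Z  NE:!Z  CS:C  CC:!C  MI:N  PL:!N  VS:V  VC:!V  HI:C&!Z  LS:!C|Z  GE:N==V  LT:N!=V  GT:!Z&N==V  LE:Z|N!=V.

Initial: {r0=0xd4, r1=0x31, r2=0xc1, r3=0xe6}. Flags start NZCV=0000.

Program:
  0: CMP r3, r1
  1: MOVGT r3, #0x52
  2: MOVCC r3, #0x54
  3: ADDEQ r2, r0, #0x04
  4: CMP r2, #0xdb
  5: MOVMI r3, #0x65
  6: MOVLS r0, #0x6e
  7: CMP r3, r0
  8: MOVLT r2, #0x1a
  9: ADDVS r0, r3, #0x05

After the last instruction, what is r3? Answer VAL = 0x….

0: ✓ CMP  NZCV=1010
1: · MOVGT
2: · MOVCC
3: · ADDEQ
4: ✓ CMP  NZCV=1000
5: ✓ MOVMI  r3←0x65
6: ✓ MOVLS  r0←0x6e
7: ✓ CMP  NZCV=1000
8: ✓ MOVLT  r2←0x1a
9: · ADDVS

VAL = 0x65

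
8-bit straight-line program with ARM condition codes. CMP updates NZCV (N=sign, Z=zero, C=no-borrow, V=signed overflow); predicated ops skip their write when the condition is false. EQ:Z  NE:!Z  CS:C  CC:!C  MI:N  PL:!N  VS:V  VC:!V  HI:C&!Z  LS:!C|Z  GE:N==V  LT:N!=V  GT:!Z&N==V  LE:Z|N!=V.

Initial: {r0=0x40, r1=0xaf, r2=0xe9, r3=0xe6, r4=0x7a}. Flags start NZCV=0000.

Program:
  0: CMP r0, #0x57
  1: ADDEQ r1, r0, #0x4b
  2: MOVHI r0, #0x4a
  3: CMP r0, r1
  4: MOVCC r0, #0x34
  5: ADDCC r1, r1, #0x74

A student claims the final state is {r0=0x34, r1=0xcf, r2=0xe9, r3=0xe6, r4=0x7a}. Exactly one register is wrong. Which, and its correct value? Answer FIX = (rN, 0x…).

FIX = (r1, 0x23)

[0] flags=1000 → (cmp)
[1] flags=1000 EQ?F → skip
[2] flags=1000 HI?F → skip
[3] flags=1001 → (cmp)
[4] flags=1001 CC?T → r0=0x34
[5] flags=1001 CC?T → r1=0x23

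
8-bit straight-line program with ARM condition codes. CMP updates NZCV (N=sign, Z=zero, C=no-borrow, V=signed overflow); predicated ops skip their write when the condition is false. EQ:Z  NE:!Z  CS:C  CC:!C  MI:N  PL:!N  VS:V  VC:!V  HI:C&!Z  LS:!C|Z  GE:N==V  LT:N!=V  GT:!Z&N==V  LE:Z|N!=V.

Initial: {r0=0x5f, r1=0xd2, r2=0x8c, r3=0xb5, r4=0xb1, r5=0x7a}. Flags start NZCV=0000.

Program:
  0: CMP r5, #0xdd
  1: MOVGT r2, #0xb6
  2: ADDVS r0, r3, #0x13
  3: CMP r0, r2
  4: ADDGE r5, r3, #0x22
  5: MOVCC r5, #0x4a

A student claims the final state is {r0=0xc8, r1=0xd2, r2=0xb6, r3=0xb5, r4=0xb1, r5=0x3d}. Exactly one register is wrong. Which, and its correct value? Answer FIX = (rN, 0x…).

[0] flags=1001 → (cmp)
[1] flags=1001 GT?T → r2=0xb6
[2] flags=1001 VS?T → r0=0xc8
[3] flags=0010 → (cmp)
[4] flags=0010 GE?T → r5=0xd7
[5] flags=0010 CC?F → skip

FIX = (r5, 0xd7)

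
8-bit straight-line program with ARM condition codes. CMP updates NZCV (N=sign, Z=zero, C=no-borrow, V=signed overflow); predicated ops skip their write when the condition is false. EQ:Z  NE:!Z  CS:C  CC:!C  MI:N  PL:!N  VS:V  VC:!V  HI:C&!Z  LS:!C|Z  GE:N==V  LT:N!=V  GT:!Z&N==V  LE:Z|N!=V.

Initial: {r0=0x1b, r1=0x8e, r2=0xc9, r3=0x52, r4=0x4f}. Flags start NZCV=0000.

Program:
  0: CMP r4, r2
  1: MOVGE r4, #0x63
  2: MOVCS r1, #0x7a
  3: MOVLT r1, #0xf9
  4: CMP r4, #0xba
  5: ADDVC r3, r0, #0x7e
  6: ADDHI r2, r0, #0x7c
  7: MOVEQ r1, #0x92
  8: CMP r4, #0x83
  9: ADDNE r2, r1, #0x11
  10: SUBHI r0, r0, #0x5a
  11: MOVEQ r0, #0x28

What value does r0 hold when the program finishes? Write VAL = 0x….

[0] flags=1001 → (cmp)
[1] flags=1001 GE?T → r4=0x63
[2] flags=1001 CS?F → skip
[3] flags=1001 LT?F → skip
[4] flags=1001 → (cmp)
[5] flags=1001 VC?F → skip
[6] flags=1001 HI?F → skip
[7] flags=1001 EQ?F → skip
[8] flags=1001 → (cmp)
[9] flags=1001 NE?T → r2=0x9f
[10] flags=1001 HI?F → skip
[11] flags=1001 EQ?F → skip

VAL = 0x1b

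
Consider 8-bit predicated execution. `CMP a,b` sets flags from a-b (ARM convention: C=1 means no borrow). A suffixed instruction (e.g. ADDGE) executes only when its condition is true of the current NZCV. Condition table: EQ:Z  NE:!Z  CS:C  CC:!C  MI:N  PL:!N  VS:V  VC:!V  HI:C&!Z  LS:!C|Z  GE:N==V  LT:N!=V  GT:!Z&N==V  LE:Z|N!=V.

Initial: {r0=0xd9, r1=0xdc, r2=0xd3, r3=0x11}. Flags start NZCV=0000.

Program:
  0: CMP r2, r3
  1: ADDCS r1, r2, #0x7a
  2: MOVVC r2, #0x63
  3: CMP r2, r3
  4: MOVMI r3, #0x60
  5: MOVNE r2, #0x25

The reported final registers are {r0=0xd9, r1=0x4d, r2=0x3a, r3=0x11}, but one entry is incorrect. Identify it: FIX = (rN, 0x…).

FIX = (r2, 0x25)

[0] flags=1010 → (cmp)
[1] flags=1010 CS?T → r1=0x4d
[2] flags=1010 VC?T → r2=0x63
[3] flags=0010 → (cmp)
[4] flags=0010 MI?F → skip
[5] flags=0010 NE?T → r2=0x25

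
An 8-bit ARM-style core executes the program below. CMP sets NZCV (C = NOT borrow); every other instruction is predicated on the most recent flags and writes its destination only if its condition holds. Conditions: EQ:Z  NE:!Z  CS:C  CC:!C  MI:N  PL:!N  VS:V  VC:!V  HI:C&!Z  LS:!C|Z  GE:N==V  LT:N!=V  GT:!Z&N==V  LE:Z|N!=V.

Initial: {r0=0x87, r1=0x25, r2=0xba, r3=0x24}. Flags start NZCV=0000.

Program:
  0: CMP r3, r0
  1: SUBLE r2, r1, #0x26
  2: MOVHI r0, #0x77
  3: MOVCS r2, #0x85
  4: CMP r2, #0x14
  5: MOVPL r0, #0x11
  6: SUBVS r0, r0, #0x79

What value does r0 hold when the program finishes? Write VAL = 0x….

0: ✓ CMP  NZCV=1001
1: · SUBLE
2: · MOVHI
3: · MOVCS
4: ✓ CMP  NZCV=1010
5: · MOVPL
6: · SUBVS

VAL = 0x87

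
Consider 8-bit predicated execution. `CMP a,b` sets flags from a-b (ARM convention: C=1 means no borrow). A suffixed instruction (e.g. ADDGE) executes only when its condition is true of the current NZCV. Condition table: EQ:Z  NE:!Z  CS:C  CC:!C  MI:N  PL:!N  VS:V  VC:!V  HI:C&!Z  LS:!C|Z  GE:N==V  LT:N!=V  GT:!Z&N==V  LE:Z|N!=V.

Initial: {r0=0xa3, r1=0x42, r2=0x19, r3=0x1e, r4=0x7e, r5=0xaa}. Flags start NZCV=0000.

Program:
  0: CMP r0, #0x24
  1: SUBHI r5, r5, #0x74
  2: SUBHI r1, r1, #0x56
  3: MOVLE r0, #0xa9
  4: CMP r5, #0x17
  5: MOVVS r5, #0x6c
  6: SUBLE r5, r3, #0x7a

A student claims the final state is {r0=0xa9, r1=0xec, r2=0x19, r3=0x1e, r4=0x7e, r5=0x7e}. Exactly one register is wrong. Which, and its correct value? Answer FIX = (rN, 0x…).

FIX = (r5, 0x36)

[0] flags=0011 → (cmp)
[1] flags=0011 HI?T → r5=0x36
[2] flags=0011 HI?T → r1=0xec
[3] flags=0011 LE?T → r0=0xa9
[4] flags=0010 → (cmp)
[5] flags=0010 VS?F → skip
[6] flags=0010 LE?F → skip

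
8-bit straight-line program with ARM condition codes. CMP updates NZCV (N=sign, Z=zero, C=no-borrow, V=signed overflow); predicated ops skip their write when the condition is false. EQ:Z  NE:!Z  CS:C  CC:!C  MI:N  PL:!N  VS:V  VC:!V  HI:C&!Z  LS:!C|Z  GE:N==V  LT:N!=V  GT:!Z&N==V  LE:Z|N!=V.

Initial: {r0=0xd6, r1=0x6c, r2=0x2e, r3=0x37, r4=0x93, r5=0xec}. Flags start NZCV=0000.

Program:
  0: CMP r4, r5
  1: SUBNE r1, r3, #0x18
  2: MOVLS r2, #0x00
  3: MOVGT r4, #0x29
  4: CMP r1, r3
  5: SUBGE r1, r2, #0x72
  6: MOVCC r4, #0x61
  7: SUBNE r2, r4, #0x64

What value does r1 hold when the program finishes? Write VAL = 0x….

[0] flags=1000 → (cmp)
[1] flags=1000 NE?T → r1=0x1f
[2] flags=1000 LS?T → r2=0x00
[3] flags=1000 GT?F → skip
[4] flags=1000 → (cmp)
[5] flags=1000 GE?F → skip
[6] flags=1000 CC?T → r4=0x61
[7] flags=1000 NE?T → r2=0xfd

VAL = 0x1f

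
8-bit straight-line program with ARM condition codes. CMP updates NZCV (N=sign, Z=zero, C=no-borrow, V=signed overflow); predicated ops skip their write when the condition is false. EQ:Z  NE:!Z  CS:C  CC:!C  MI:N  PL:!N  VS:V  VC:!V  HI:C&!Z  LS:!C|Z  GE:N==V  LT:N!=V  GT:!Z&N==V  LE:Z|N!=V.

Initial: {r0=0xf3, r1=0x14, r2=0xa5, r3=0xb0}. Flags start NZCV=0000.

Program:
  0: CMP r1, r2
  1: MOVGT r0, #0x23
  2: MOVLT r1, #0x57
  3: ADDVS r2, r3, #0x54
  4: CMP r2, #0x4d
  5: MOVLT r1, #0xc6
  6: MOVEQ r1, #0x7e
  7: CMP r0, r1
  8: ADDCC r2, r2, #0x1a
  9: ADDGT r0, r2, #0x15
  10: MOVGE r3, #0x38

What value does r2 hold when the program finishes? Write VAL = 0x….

0: ✓ CMP  NZCV=0000
1: ✓ MOVGT  r0←0x23
2: · MOVLT
3: · ADDVS
4: ✓ CMP  NZCV=0011
5: ✓ MOVLT  r1←0xc6
6: · MOVEQ
7: ✓ CMP  NZCV=0000
8: ✓ ADDCC  r2←0xbf
9: ✓ ADDGT  r0←0xd4
10: ✓ MOVGE  r3←0x38

VAL = 0xbf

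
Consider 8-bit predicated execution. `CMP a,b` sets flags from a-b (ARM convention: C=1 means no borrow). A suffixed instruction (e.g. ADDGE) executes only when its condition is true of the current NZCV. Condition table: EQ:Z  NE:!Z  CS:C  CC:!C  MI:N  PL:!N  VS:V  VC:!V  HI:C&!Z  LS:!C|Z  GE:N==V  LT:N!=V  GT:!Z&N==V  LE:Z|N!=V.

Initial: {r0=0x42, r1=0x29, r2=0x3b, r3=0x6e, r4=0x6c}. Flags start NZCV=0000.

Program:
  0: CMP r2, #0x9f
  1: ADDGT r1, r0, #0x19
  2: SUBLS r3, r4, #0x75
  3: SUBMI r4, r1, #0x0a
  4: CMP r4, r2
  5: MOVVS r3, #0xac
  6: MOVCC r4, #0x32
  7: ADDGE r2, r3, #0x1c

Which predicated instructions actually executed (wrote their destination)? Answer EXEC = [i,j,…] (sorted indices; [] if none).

0: ✓ CMP  NZCV=1001
1: ✓ ADDGT  r1←0x5b
2: ✓ SUBLS  r3←0xf7
3: ✓ SUBMI  r4←0x51
4: ✓ CMP  NZCV=0010
5: · MOVVS
6: · MOVCC
7: ✓ ADDGE  r2←0x13

EXEC = [1,2,3,7]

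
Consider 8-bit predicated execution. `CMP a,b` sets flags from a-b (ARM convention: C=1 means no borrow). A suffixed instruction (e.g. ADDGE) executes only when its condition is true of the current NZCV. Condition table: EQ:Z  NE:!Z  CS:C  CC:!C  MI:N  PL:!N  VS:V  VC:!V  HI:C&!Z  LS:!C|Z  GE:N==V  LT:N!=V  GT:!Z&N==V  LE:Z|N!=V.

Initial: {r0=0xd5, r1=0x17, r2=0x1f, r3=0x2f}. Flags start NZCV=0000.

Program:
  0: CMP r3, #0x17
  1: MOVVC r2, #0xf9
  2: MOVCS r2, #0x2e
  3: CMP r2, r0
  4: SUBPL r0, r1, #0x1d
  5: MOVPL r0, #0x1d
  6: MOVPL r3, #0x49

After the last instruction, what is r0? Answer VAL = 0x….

VAL = 0x1d

[0] flags=0010 → (cmp)
[1] flags=0010 VC?T → r2=0xf9
[2] flags=0010 CS?T → r2=0x2e
[3] flags=0000 → (cmp)
[4] flags=0000 PL?T → r0=0xfa
[5] flags=0000 PL?T → r0=0x1d
[6] flags=0000 PL?T → r3=0x49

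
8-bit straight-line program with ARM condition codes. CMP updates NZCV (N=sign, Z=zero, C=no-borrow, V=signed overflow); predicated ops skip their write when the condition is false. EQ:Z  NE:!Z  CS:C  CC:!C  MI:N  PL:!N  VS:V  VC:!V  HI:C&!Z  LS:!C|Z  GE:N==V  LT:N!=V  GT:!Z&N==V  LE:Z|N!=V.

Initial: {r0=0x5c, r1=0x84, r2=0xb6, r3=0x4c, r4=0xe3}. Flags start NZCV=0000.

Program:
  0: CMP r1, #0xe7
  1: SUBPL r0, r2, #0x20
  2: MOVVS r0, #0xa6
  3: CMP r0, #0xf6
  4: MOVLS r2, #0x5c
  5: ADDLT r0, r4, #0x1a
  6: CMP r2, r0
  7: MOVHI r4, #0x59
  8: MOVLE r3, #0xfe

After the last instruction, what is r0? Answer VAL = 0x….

[0] flags=1000 → (cmp)
[1] flags=1000 PL?F → skip
[2] flags=1000 VS?F → skip
[3] flags=0000 → (cmp)
[4] flags=0000 LS?T → r2=0x5c
[5] flags=0000 LT?F → skip
[6] flags=0110 → (cmp)
[7] flags=0110 HI?F → skip
[8] flags=0110 LE?T → r3=0xfe

VAL = 0x5c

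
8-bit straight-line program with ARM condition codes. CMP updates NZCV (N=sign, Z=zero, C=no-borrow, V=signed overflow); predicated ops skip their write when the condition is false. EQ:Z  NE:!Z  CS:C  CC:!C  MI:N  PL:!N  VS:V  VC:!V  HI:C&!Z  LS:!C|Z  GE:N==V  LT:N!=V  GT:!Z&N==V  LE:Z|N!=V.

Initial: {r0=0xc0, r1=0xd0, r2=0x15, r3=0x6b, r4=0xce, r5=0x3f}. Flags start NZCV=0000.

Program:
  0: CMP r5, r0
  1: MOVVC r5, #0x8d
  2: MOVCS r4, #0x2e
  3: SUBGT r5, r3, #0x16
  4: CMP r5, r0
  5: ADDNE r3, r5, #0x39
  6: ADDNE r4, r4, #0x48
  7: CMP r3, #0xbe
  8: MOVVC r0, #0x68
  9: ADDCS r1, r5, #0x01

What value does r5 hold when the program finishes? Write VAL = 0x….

0: ✓ CMP  NZCV=0000
1: ✓ MOVVC  r5←0x8d
2: · MOVCS
3: ✓ SUBGT  r5←0x55
4: ✓ CMP  NZCV=1001
5: ✓ ADDNE  r3←0x8e
6: ✓ ADDNE  r4←0x16
7: ✓ CMP  NZCV=1000
8: ✓ MOVVC  r0←0x68
9: · ADDCS

VAL = 0x55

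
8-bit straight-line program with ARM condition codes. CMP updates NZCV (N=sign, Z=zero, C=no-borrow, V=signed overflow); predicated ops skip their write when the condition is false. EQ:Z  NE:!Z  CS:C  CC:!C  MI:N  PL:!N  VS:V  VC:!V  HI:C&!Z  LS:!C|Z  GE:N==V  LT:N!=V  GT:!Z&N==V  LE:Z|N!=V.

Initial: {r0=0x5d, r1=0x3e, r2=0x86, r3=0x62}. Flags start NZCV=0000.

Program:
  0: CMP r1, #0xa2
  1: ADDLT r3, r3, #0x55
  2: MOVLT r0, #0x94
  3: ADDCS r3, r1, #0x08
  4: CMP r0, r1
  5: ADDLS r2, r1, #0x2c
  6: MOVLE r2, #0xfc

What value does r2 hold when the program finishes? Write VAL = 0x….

VAL = 0x86

[0] flags=1001 → (cmp)
[1] flags=1001 LT?F → skip
[2] flags=1001 LT?F → skip
[3] flags=1001 CS?F → skip
[4] flags=0010 → (cmp)
[5] flags=0010 LS?F → skip
[6] flags=0010 LE?F → skip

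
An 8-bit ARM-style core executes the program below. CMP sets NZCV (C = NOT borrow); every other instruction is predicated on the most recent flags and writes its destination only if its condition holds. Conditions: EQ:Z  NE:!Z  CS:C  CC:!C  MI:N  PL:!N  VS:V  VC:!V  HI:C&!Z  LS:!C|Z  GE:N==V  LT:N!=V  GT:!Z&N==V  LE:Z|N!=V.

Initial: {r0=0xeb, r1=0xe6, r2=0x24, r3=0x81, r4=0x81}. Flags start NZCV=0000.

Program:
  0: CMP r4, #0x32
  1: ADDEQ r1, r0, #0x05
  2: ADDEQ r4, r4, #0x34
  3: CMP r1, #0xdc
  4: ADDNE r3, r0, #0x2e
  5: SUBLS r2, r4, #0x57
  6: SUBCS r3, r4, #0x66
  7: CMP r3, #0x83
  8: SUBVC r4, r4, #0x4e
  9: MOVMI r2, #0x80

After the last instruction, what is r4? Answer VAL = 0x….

[0] flags=0011 → (cmp)
[1] flags=0011 EQ?F → skip
[2] flags=0011 EQ?F → skip
[3] flags=0010 → (cmp)
[4] flags=0010 NE?T → r3=0x19
[5] flags=0010 LS?F → skip
[6] flags=0010 CS?T → r3=0x1b
[7] flags=1001 → (cmp)
[8] flags=1001 VC?F → skip
[9] flags=1001 MI?T → r2=0x80

VAL = 0x81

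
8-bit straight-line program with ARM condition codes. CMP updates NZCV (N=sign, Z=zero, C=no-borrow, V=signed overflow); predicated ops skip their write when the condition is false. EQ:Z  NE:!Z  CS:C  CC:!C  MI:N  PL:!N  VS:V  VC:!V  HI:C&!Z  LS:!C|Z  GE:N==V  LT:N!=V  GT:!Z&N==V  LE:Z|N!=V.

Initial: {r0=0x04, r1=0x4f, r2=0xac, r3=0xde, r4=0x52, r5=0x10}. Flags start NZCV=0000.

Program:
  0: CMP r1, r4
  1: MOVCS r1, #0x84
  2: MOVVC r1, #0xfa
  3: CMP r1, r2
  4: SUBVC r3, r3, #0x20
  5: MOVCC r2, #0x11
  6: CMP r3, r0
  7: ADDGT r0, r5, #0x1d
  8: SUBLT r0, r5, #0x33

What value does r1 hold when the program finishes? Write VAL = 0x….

0: ✓ CMP  NZCV=1000
1: · MOVCS
2: ✓ MOVVC  r1←0xfa
3: ✓ CMP  NZCV=0010
4: ✓ SUBVC  r3←0xbe
5: · MOVCC
6: ✓ CMP  NZCV=1010
7: · ADDGT
8: ✓ SUBLT  r0←0xdd

VAL = 0xfa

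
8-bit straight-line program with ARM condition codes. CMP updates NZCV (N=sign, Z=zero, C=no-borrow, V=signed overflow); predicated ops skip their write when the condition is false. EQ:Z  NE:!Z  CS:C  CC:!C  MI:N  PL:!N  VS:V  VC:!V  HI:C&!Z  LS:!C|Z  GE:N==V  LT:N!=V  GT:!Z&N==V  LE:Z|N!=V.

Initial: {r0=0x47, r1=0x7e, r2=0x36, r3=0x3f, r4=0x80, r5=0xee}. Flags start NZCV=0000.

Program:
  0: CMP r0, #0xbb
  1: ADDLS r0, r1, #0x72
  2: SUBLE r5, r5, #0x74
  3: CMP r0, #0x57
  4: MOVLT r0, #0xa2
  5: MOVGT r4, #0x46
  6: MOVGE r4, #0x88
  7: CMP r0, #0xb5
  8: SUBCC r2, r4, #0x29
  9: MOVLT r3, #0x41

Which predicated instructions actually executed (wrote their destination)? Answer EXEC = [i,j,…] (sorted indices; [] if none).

[0] flags=1001 → (cmp)
[1] flags=1001 LS?T → r0=0xf0
[2] flags=1001 LE?F → skip
[3] flags=1010 → (cmp)
[4] flags=1010 LT?T → r0=0xa2
[5] flags=1010 GT?F → skip
[6] flags=1010 GE?F → skip
[7] flags=1000 → (cmp)
[8] flags=1000 CC?T → r2=0x57
[9] flags=1000 LT?T → r3=0x41

EXEC = [1,4,8,9]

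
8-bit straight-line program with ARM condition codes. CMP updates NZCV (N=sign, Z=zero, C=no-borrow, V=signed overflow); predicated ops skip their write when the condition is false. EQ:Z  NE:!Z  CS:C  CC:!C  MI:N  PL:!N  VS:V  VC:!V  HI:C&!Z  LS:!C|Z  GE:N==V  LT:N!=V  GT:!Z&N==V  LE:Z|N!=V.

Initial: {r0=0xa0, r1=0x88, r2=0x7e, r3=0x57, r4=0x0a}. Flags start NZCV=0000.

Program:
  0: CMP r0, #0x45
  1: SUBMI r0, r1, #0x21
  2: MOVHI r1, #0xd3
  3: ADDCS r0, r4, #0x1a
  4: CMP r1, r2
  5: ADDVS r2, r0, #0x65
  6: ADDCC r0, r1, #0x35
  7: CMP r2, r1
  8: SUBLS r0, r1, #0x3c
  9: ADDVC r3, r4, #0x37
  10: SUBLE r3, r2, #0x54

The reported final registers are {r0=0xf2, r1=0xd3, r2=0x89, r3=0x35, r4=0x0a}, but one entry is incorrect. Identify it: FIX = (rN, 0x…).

0: ✓ CMP  NZCV=0011
1: · SUBMI
2: ✓ MOVHI  r1←0xd3
3: ✓ ADDCS  r0←0x24
4: ✓ CMP  NZCV=0011
5: ✓ ADDVS  r2←0x89
6: · ADDCC
7: ✓ CMP  NZCV=1000
8: ✓ SUBLS  r0←0x97
9: ✓ ADDVC  r3←0x41
10: ✓ SUBLE  r3←0x35

FIX = (r0, 0x97)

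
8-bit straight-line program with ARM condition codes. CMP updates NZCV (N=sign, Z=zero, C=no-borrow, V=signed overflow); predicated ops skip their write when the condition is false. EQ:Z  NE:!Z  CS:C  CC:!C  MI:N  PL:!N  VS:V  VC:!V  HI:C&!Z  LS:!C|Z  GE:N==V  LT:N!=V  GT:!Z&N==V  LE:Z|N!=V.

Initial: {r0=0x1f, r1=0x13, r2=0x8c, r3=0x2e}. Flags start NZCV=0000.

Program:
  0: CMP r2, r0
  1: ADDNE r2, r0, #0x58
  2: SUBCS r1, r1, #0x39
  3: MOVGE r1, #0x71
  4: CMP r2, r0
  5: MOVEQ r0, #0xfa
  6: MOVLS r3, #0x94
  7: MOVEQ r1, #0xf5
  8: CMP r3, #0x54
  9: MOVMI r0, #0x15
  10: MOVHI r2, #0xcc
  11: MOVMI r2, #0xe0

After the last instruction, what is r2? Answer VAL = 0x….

VAL = 0xe0

0: ✓ CMP  NZCV=0011
1: ✓ ADDNE  r2←0x77
2: ✓ SUBCS  r1←0xda
3: · MOVGE
4: ✓ CMP  NZCV=0010
5: · MOVEQ
6: · MOVLS
7: · MOVEQ
8: ✓ CMP  NZCV=1000
9: ✓ MOVMI  r0←0x15
10: · MOVHI
11: ✓ MOVMI  r2←0xe0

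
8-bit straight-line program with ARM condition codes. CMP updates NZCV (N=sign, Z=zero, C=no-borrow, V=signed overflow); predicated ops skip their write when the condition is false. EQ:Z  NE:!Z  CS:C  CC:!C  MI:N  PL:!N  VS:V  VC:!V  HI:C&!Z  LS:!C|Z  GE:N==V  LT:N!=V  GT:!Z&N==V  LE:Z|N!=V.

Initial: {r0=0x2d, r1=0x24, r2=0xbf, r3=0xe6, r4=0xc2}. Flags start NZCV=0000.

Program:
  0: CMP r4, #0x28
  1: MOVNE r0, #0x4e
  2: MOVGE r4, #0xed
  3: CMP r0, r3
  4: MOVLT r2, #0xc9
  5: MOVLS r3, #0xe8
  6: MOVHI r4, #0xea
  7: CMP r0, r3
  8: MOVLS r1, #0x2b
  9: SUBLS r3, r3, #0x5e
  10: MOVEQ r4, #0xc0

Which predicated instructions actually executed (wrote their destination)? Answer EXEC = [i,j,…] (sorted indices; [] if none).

EXEC = [1,5,8,9]

0: ✓ CMP  NZCV=1010
1: ✓ MOVNE  r0←0x4e
2: · MOVGE
3: ✓ CMP  NZCV=0000
4: · MOVLT
5: ✓ MOVLS  r3←0xe8
6: · MOVHI
7: ✓ CMP  NZCV=0000
8: ✓ MOVLS  r1←0x2b
9: ✓ SUBLS  r3←0x8a
10: · MOVEQ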